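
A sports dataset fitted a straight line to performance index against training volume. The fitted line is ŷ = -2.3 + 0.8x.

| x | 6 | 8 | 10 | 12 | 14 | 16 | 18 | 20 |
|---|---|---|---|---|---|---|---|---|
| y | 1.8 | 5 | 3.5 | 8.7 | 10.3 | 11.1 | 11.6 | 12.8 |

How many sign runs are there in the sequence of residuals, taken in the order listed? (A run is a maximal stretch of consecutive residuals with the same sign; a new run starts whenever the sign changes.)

5 runs

x=6: ŷ = -2.3 + 0.8·6 = 2.5; e = 1.8 − 2.5 = -0.7
x=8: ŷ = -2.3 + 0.8·8 = 4.1; e = 5 − 4.1 = 0.9
x=10: ŷ = -2.3 + 0.8·10 = 5.7; e = 3.5 − 5.7 = -2.2
x=12: ŷ = -2.3 + 0.8·12 = 7.3; e = 8.7 − 7.3 = 1.4
x=14: ŷ = -2.3 + 0.8·14 = 8.9; e = 10.3 − 8.9 = 1.4
x=16: ŷ = -2.3 + 0.8·16 = 10.5; e = 11.1 − 10.5 = 0.6
x=18: ŷ = -2.3 + 0.8·18 = 12.1; e = 11.6 − 12.1 = -0.5
x=20: ŷ = -2.3 + 0.8·20 = 13.7; e = 12.8 − 13.7 = -0.9
Signs: − + − + + + − −
Runs: −×1, +×1, −×1, +×3, −×2 → 5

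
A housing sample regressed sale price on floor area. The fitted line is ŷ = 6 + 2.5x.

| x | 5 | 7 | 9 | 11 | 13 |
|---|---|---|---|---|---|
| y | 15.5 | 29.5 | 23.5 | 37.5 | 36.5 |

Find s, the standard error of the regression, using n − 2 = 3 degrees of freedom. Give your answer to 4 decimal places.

x=5: ŷ = 6 + 2.5·5 = 18.5; r = 15.5 − 18.5 = -3
x=7: ŷ = 6 + 2.5·7 = 23.5; r = 29.5 − 23.5 = 6
x=9: ŷ = 6 + 2.5·9 = 28.5; r = 23.5 − 28.5 = -5
x=11: ŷ = 6 + 2.5·11 = 33.5; r = 37.5 − 33.5 = 4
x=13: ŷ = 6 + 2.5·13 = 38.5; r = 36.5 − 38.5 = -2
SSE = 9 + 36 + 25 + 16 + 4 = 90
s = √(90/3) = √30 ≈ 5.4772

s = 5.4772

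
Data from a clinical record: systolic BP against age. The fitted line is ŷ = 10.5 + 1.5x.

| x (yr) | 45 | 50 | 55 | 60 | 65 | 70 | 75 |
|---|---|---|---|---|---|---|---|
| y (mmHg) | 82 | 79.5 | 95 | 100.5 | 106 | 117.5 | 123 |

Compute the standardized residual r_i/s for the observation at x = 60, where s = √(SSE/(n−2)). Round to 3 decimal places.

0.000

x=45: ŷ = 10.5 + 1.5·45 = 78; r = 82 − 78 = 4
x=50: ŷ = 10.5 + 1.5·50 = 85.5; r = 79.5 − 85.5 = -6
x=55: ŷ = 10.5 + 1.5·55 = 93; r = 95 − 93 = 2
x=60: ŷ = 10.5 + 1.5·60 = 100.5; r = 100.5 − 100.5 = 0
x=65: ŷ = 10.5 + 1.5·65 = 108; r = 106 − 108 = -2
x=70: ŷ = 10.5 + 1.5·70 = 115.5; r = 117.5 − 115.5 = 2
x=75: ŷ = 10.5 + 1.5·75 = 123; r = 123 − 123 = 0
SSE = 16 + 36 + 4 + 0 + 4 + 4 + 0 = 64
s = √(64/5) = 3.57771
r/s = 0 / 3.57771 = 0.000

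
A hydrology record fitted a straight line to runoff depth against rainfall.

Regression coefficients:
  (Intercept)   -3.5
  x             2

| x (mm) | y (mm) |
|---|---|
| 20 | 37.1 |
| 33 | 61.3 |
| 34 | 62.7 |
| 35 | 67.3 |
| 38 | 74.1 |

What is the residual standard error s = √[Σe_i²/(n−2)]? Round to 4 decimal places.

s = 1.6573

x=20: ŷ = -3.5 + 2·20 = 36.5; e = 37.1 − 36.5 = 0.6
x=33: ŷ = -3.5 + 2·33 = 62.5; e = 61.3 − 62.5 = -1.2
x=34: ŷ = -3.5 + 2·34 = 64.5; e = 62.7 − 64.5 = -1.8
x=35: ŷ = -3.5 + 2·35 = 66.5; e = 67.3 − 66.5 = 0.8
x=38: ŷ = -3.5 + 2·38 = 72.5; e = 74.1 − 72.5 = 1.6
SSE = 0.36 + 1.44 + 3.24 + 0.64 + 2.56 = 8.24
s = √(8.24/3) = √2.74667 ≈ 1.6573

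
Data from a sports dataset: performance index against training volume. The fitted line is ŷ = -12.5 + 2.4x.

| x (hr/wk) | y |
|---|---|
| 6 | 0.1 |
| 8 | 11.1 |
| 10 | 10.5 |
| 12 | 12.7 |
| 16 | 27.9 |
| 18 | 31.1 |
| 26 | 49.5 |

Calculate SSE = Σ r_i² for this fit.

x=6: ŷ = -12.5 + 2.4·6 = 1.9; r = 0.1 − 1.9 = -1.8
x=8: ŷ = -12.5 + 2.4·8 = 6.7; r = 11.1 − 6.7 = 4.4
x=10: ŷ = -12.5 + 2.4·10 = 11.5; r = 10.5 − 11.5 = -1
x=12: ŷ = -12.5 + 2.4·12 = 16.3; r = 12.7 − 16.3 = -3.6
x=16: ŷ = -12.5 + 2.4·16 = 25.9; r = 27.9 − 25.9 = 2
x=18: ŷ = -12.5 + 2.4·18 = 30.7; r = 31.1 − 30.7 = 0.4
x=26: ŷ = -12.5 + 2.4·26 = 49.9; r = 49.5 − 49.9 = -0.4
SSE = 3.24 + 19.36 + 1 + 12.96 + 4 + 0.16 + 0.16 = 40.88

SSE = 40.88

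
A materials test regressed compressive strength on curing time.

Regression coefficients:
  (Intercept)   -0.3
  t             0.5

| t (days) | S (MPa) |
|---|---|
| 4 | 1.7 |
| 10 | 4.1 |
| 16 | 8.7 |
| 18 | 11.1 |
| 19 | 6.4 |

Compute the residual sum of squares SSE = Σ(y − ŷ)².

t=4: ŷ = -0.3 + 0.5·4 = 1.7; e = 1.7 − 1.7 = 0
t=10: ŷ = -0.3 + 0.5·10 = 4.7; e = 4.1 − 4.7 = -0.6
t=16: ŷ = -0.3 + 0.5·16 = 7.7; e = 8.7 − 7.7 = 1
t=18: ŷ = -0.3 + 0.5·18 = 8.7; e = 11.1 − 8.7 = 2.4
t=19: ŷ = -0.3 + 0.5·19 = 9.2; e = 6.4 − 9.2 = -2.8
SSE = 0 + 0.36 + 1 + 5.76 + 7.84 = 14.96

SSE = 14.96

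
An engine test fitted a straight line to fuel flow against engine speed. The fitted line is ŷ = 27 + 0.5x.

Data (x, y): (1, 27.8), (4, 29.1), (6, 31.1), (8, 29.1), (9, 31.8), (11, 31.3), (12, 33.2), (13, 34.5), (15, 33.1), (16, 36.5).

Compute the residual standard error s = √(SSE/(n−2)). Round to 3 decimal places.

s = 1.209

x=1: ŷ = 27 + 0.5·1 = 27.5; e = 27.8 − 27.5 = 0.3
x=4: ŷ = 27 + 0.5·4 = 29; e = 29.1 − 29 = 0.1
x=6: ŷ = 27 + 0.5·6 = 30; e = 31.1 − 30 = 1.1
x=8: ŷ = 27 + 0.5·8 = 31; e = 29.1 − 31 = -1.9
x=9: ŷ = 27 + 0.5·9 = 31.5; e = 31.8 − 31.5 = 0.3
x=11: ŷ = 27 + 0.5·11 = 32.5; e = 31.3 − 32.5 = -1.2
x=12: ŷ = 27 + 0.5·12 = 33; e = 33.2 − 33 = 0.2
x=13: ŷ = 27 + 0.5·13 = 33.5; e = 34.5 − 33.5 = 1
x=15: ŷ = 27 + 0.5·15 = 34.5; e = 33.1 − 34.5 = -1.4
x=16: ŷ = 27 + 0.5·16 = 35; e = 36.5 − 35 = 1.5
SSE = 0.09 + 0.01 + 1.21 + 3.61 + 0.09 + 1.44 + 0.04 + 1 + 1.96 + 2.25 = 11.7
s = √(11.7/8) = √1.4625 ≈ 1.209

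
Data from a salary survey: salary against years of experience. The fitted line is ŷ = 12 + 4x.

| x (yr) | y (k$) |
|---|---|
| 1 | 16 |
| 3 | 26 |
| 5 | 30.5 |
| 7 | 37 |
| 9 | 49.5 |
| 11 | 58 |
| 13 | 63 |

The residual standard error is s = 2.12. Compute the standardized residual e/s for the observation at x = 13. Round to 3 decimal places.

ŷ = 12 + 4·13 = 64
e = 63 − 64 = -1
e/s = -1 / 2.12 = -0.472

-0.472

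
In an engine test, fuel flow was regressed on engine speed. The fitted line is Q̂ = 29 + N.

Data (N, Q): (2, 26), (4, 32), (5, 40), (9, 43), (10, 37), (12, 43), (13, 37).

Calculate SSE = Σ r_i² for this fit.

SSE = 120

N=2: Q̂ = 29 + 2 = 31; r = 26 − 31 = -5
N=4: Q̂ = 29 + 4 = 33; r = 32 − 33 = -1
N=5: Q̂ = 29 + 5 = 34; r = 40 − 34 = 6
N=9: Q̂ = 29 + 9 = 38; r = 43 − 38 = 5
N=10: Q̂ = 29 + 10 = 39; r = 37 − 39 = -2
N=12: Q̂ = 29 + 12 = 41; r = 43 − 41 = 2
N=13: Q̂ = 29 + 13 = 42; r = 37 − 42 = -5
SSE = 25 + 1 + 36 + 25 + 4 + 4 + 25 = 120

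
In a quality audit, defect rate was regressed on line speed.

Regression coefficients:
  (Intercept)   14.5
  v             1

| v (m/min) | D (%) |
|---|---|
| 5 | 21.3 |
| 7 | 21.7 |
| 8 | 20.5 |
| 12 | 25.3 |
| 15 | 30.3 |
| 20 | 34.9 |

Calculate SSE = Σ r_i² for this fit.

v=5: D̂ = 14.5 + 5 = 19.5; r = 21.3 − 19.5 = 1.8
v=7: D̂ = 14.5 + 7 = 21.5; r = 21.7 − 21.5 = 0.2
v=8: D̂ = 14.5 + 8 = 22.5; r = 20.5 − 22.5 = -2
v=12: D̂ = 14.5 + 12 = 26.5; r = 25.3 − 26.5 = -1.2
v=15: D̂ = 14.5 + 15 = 29.5; r = 30.3 − 29.5 = 0.8
v=20: D̂ = 14.5 + 20 = 34.5; r = 34.9 − 34.5 = 0.4
SSE = 3.24 + 0.04 + 4 + 1.44 + 0.64 + 0.16 = 9.52

SSE = 9.52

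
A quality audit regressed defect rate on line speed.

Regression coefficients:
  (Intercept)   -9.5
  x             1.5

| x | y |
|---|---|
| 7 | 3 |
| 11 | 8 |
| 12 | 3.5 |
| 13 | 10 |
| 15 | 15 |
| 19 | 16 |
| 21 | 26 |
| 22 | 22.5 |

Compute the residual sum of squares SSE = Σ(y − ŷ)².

SSE = 60

x=7: ŷ = -9.5 + 1.5·7 = 1; r = 3 − 1 = 2
x=11: ŷ = -9.5 + 1.5·11 = 7; r = 8 − 7 = 1
x=12: ŷ = -9.5 + 1.5·12 = 8.5; r = 3.5 − 8.5 = -5
x=13: ŷ = -9.5 + 1.5·13 = 10; r = 10 − 10 = 0
x=15: ŷ = -9.5 + 1.5·15 = 13; r = 15 − 13 = 2
x=19: ŷ = -9.5 + 1.5·19 = 19; r = 16 − 19 = -3
x=21: ŷ = -9.5 + 1.5·21 = 22; r = 26 − 22 = 4
x=22: ŷ = -9.5 + 1.5·22 = 23.5; r = 22.5 − 23.5 = -1
SSE = 4 + 1 + 25 + 0 + 4 + 9 + 16 + 1 = 60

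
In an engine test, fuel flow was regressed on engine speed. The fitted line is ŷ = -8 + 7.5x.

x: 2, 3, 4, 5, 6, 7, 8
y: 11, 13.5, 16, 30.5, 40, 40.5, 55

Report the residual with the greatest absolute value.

x=2: ŷ = -8 + 7.5·2 = 7; r = 11 − 7 = 4
x=3: ŷ = -8 + 7.5·3 = 14.5; r = 13.5 − 14.5 = -1
x=4: ŷ = -8 + 7.5·4 = 22; r = 16 − 22 = -6
x=5: ŷ = -8 + 7.5·5 = 29.5; r = 30.5 − 29.5 = 1
x=6: ŷ = -8 + 7.5·6 = 37; r = 40 − 37 = 3
x=7: ŷ = -8 + 7.5·7 = 44.5; r = 40.5 − 44.5 = -4
x=8: ŷ = -8 + 7.5·8 = 52; r = 55 − 52 = 3
Largest |r| is 6 at x = 4, residual -6.

r = -6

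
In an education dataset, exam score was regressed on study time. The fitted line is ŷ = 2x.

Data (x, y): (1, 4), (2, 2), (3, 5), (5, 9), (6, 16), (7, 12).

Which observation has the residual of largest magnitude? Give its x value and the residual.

x=1: ŷ = 2·1 = 2; r = 4 − 2 = 2
x=2: ŷ = 2·2 = 4; r = 2 − 4 = -2
x=3: ŷ = 2·3 = 6; r = 5 − 6 = -1
x=5: ŷ = 2·5 = 10; r = 9 − 10 = -1
x=6: ŷ = 2·6 = 12; r = 16 − 12 = 4
x=7: ŷ = 2·7 = 14; r = 12 − 14 = -2
Largest |r| is 4 at x = 6, residual 4.

x = 6, r = 4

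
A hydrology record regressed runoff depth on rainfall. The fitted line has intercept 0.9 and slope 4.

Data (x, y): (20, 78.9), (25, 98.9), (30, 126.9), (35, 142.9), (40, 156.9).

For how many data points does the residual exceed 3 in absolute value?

x=20: ŷ = 0.9 + 4·20 = 80.9; r = 78.9 − 80.9 = -2
x=25: ŷ = 0.9 + 4·25 = 100.9; r = 98.9 − 100.9 = -2
x=30: ŷ = 0.9 + 4·30 = 120.9; r = 126.9 − 120.9 = 6
x=35: ŷ = 0.9 + 4·35 = 140.9; r = 142.9 − 140.9 = 2
x=40: ŷ = 0.9 + 4·40 = 160.9; r = 156.9 − 160.9 = -4
|r| > 3: x=30 (|r|=6), x=40 (|r|=4) → 2

2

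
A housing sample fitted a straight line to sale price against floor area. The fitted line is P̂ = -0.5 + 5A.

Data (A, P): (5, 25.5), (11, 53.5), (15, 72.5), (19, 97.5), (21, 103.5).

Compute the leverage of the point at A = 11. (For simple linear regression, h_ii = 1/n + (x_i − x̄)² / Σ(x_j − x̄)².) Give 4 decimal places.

Ā = (5 + 11 + 15 + 19 + 21)/5 = 14.2
Σ(A − Ā)² = 84.64 + 10.24 + 0.64 + 23.04 + 46.24 = 164.8
h = 1/5 + (-3.2)²/164.8 = 0.2 + 0.0621359 = 0.2621

h = 0.2621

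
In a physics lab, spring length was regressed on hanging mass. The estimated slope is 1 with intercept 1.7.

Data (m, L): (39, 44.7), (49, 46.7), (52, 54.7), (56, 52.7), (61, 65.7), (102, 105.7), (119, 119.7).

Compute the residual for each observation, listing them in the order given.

m=39: L̂ = 1.7 + 39 = 40.7; r = 44.7 − 40.7 = 4
m=49: L̂ = 1.7 + 49 = 50.7; r = 46.7 − 50.7 = -4
m=52: L̂ = 1.7 + 52 = 53.7; r = 54.7 − 53.7 = 1
m=56: L̂ = 1.7 + 56 = 57.7; r = 52.7 − 57.7 = -5
m=61: L̂ = 1.7 + 61 = 62.7; r = 65.7 − 62.7 = 3
m=102: L̂ = 1.7 + 102 = 103.7; r = 105.7 − 103.7 = 2
m=119: L̂ = 1.7 + 119 = 120.7; r = 119.7 − 120.7 = -1

4, -4, 1, -5, 3, 2, -1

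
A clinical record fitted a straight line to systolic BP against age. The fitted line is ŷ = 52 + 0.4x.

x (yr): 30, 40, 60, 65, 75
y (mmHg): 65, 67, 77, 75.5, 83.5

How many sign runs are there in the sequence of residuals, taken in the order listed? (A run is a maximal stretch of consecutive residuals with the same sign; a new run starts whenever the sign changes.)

x=30: ŷ = 52 + 0.4·30 = 64; e = 65 − 64 = 1
x=40: ŷ = 52 + 0.4·40 = 68; e = 67 − 68 = -1
x=60: ŷ = 52 + 0.4·60 = 76; e = 77 − 76 = 1
x=65: ŷ = 52 + 0.4·65 = 78; e = 75.5 − 78 = -2.5
x=75: ŷ = 52 + 0.4·75 = 82; e = 83.5 − 82 = 1.5
Signs: + − + − +
Runs: +×1, −×1, +×1, −×1, +×1 → 5

5 runs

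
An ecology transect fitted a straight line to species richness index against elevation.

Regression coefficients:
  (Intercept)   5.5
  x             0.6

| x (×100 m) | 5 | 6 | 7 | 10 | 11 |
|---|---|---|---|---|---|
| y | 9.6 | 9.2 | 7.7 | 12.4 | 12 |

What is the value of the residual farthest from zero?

x=5: ŷ = 5.5 + 0.6·5 = 8.5; e = 9.6 − 8.5 = 1.1
x=6: ŷ = 5.5 + 0.6·6 = 9.1; e = 9.2 − 9.1 = 0.1
x=7: ŷ = 5.5 + 0.6·7 = 9.7; e = 7.7 − 9.7 = -2
x=10: ŷ = 5.5 + 0.6·10 = 11.5; e = 12.4 − 11.5 = 0.9
x=11: ŷ = 5.5 + 0.6·11 = 12.1; e = 12 − 12.1 = -0.1
Largest |e| is 2 at x = 7, residual -2.

e = -2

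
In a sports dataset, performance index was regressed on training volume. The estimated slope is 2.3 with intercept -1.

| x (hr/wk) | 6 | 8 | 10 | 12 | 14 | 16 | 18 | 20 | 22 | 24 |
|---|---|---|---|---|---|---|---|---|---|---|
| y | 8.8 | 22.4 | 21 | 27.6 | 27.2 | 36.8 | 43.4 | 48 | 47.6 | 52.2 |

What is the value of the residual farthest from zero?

x=6: ŷ = -1 + 2.3·6 = 12.8; e = 8.8 − 12.8 = -4
x=8: ŷ = -1 + 2.3·8 = 17.4; e = 22.4 − 17.4 = 5
x=10: ŷ = -1 + 2.3·10 = 22; e = 21 − 22 = -1
x=12: ŷ = -1 + 2.3·12 = 26.6; e = 27.6 − 26.6 = 1
x=14: ŷ = -1 + 2.3·14 = 31.2; e = 27.2 − 31.2 = -4
x=16: ŷ = -1 + 2.3·16 = 35.8; e = 36.8 − 35.8 = 1
x=18: ŷ = -1 + 2.3·18 = 40.4; e = 43.4 − 40.4 = 3
x=20: ŷ = -1 + 2.3·20 = 45; e = 48 − 45 = 3
x=22: ŷ = -1 + 2.3·22 = 49.6; e = 47.6 − 49.6 = -2
x=24: ŷ = -1 + 2.3·24 = 54.2; e = 52.2 − 54.2 = -2
Largest |e| is 5 at x = 8, residual 5.

e = 5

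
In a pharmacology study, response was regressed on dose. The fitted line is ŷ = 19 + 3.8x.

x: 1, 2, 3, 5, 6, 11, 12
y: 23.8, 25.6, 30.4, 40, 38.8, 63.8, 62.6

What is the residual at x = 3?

e = 0

ŷ = 19 + 3.8·3 = 30.4
e = 30.4 − 30.4 = 0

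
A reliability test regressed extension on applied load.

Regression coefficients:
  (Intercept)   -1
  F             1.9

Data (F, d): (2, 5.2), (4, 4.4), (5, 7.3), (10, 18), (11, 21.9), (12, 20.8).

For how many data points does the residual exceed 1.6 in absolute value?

3

F=2: ŷ = -1 + 1.9·2 = 2.8; e = 5.2 − 2.8 = 2.4
F=4: ŷ = -1 + 1.9·4 = 6.6; e = 4.4 − 6.6 = -2.2
F=5: ŷ = -1 + 1.9·5 = 8.5; e = 7.3 − 8.5 = -1.2
F=10: ŷ = -1 + 1.9·10 = 18; e = 18 − 18 = 0
F=11: ŷ = -1 + 1.9·11 = 19.9; e = 21.9 − 19.9 = 2
F=12: ŷ = -1 + 1.9·12 = 21.8; e = 20.8 − 21.8 = -1
|e| > 1.6: F=2 (|e|=2.4), F=4 (|e|=2.2), F=11 (|e|=2) → 3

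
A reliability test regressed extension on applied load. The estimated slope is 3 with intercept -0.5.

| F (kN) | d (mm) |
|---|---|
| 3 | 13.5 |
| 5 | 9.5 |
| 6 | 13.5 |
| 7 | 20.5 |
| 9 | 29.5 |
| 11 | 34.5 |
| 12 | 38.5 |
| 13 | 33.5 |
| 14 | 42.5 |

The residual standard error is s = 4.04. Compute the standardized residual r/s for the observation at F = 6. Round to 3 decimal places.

-0.990

d̂ = -0.5 + 3·6 = 17.5
r = 13.5 − 17.5 = -4
r/s = -4 / 4.04 = -0.990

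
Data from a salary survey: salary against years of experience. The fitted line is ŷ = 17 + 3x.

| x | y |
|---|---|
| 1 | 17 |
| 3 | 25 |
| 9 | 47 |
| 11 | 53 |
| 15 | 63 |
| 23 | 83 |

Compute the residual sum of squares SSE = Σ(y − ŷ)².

x=1: ŷ = 17 + 3·1 = 20; e = 17 − 20 = -3
x=3: ŷ = 17 + 3·3 = 26; e = 25 − 26 = -1
x=9: ŷ = 17 + 3·9 = 44; e = 47 − 44 = 3
x=11: ŷ = 17 + 3·11 = 50; e = 53 − 50 = 3
x=15: ŷ = 17 + 3·15 = 62; e = 63 − 62 = 1
x=23: ŷ = 17 + 3·23 = 86; e = 83 − 86 = -3
SSE = 9 + 1 + 9 + 9 + 1 + 9 = 38

SSE = 38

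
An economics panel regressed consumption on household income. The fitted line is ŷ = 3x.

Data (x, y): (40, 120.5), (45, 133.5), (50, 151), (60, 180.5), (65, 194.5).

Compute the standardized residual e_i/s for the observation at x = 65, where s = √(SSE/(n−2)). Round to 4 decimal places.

x=40: ŷ = 3·40 = 120; e = 120.5 − 120 = 0.5
x=45: ŷ = 3·45 = 135; e = 133.5 − 135 = -1.5
x=50: ŷ = 3·50 = 150; e = 151 − 150 = 1
x=60: ŷ = 3·60 = 180; e = 180.5 − 180 = 0.5
x=65: ŷ = 3·65 = 195; e = 194.5 − 195 = -0.5
SSE = 0.25 + 2.25 + 1 + 0.25 + 0.25 = 4
s = √(4/3) = 1.1547
e/s = -0.5 / 1.1547 = -0.4330

-0.4330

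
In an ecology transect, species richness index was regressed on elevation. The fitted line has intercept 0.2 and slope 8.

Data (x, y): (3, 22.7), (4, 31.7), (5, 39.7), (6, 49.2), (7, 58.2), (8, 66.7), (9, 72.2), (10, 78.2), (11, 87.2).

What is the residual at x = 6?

r = 1

ŷ = 0.2 + 8·6 = 48.2
r = 49.2 − 48.2 = 1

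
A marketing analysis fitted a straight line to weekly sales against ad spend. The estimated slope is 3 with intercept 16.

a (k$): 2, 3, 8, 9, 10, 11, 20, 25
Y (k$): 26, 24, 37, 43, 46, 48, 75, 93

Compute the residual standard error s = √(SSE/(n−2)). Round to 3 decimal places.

s = 2.309

a=2: ŷ = 16 + 3·2 = 22; e = 26 − 22 = 4
a=3: ŷ = 16 + 3·3 = 25; e = 24 − 25 = -1
a=8: ŷ = 16 + 3·8 = 40; e = 37 − 40 = -3
a=9: ŷ = 16 + 3·9 = 43; e = 43 − 43 = 0
a=10: ŷ = 16 + 3·10 = 46; e = 46 − 46 = 0
a=11: ŷ = 16 + 3·11 = 49; e = 48 − 49 = -1
a=20: ŷ = 16 + 3·20 = 76; e = 75 − 76 = -1
a=25: ŷ = 16 + 3·25 = 91; e = 93 − 91 = 2
SSE = 16 + 1 + 9 + 0 + 0 + 1 + 1 + 4 = 32
s = √(32/6) = √5.33333 ≈ 2.309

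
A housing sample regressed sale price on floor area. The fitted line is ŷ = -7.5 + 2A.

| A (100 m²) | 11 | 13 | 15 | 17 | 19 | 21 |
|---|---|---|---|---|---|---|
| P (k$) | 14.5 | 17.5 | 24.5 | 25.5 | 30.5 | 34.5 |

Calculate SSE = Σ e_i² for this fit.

SSE = 6

A=11: ŷ = -7.5 + 2·11 = 14.5; e = 14.5 − 14.5 = 0
A=13: ŷ = -7.5 + 2·13 = 18.5; e = 17.5 − 18.5 = -1
A=15: ŷ = -7.5 + 2·15 = 22.5; e = 24.5 − 22.5 = 2
A=17: ŷ = -7.5 + 2·17 = 26.5; e = 25.5 − 26.5 = -1
A=19: ŷ = -7.5 + 2·19 = 30.5; e = 30.5 − 30.5 = 0
A=21: ŷ = -7.5 + 2·21 = 34.5; e = 34.5 − 34.5 = 0
SSE = 0 + 1 + 4 + 1 + 0 + 0 = 6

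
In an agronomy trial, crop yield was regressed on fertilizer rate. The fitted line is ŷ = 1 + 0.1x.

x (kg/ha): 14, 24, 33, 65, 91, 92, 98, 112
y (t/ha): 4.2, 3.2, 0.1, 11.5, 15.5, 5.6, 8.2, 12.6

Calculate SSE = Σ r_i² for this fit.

SSE = 94.16

x=14: ŷ = 1 + 0.1·14 = 2.4; r = 4.2 − 2.4 = 1.8
x=24: ŷ = 1 + 0.1·24 = 3.4; r = 3.2 − 3.4 = -0.2
x=33: ŷ = 1 + 0.1·33 = 4.3; r = 0.1 − 4.3 = -4.2
x=65: ŷ = 1 + 0.1·65 = 7.5; r = 11.5 − 7.5 = 4
x=91: ŷ = 1 + 0.1·91 = 10.1; r = 15.5 − 10.1 = 5.4
x=92: ŷ = 1 + 0.1·92 = 10.2; r = 5.6 − 10.2 = -4.6
x=98: ŷ = 1 + 0.1·98 = 10.8; r = 8.2 − 10.8 = -2.6
x=112: ŷ = 1 + 0.1·112 = 12.2; r = 12.6 − 12.2 = 0.4
SSE = 3.24 + 0.04 + 17.64 + 16 + 29.16 + 21.16 + 6.76 + 0.16 = 94.16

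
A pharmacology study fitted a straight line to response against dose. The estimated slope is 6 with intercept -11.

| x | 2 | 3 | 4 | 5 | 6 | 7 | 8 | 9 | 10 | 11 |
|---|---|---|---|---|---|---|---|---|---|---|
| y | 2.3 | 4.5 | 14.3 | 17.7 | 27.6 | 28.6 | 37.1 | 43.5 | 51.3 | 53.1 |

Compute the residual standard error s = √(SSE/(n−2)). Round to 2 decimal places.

x=2: ŷ = -11 + 6·2 = 1; e = 2.3 − 1 = 1.3
x=3: ŷ = -11 + 6·3 = 7; e = 4.5 − 7 = -2.5
x=4: ŷ = -11 + 6·4 = 13; e = 14.3 − 13 = 1.3
x=5: ŷ = -11 + 6·5 = 19; e = 17.7 − 19 = -1.3
x=6: ŷ = -11 + 6·6 = 25; e = 27.6 − 25 = 2.6
x=7: ŷ = -11 + 6·7 = 31; e = 28.6 − 31 = -2.4
x=8: ŷ = -11 + 6·8 = 37; e = 37.1 − 37 = 0.1
x=9: ŷ = -11 + 6·9 = 43; e = 43.5 − 43 = 0.5
x=10: ŷ = -11 + 6·10 = 49; e = 51.3 − 49 = 2.3
x=11: ŷ = -11 + 6·11 = 55; e = 53.1 − 55 = -1.9
SSE = 1.69 + 6.25 + 1.69 + 1.69 + 6.76 + 5.76 + 0.01 + 0.25 + 5.29 + 3.61 = 33
s = √(33/8) = √4.125 ≈ 2.03

s = 2.03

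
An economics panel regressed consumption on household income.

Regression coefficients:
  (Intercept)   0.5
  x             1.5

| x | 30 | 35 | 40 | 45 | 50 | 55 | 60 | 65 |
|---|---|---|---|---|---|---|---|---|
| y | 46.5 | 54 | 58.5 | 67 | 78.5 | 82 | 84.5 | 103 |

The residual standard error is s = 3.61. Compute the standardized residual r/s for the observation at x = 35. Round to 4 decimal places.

0.2770

ŷ = 0.5 + 1.5·35 = 53
r = 54 − 53 = 1
r/s = 1 / 3.61 = 0.2770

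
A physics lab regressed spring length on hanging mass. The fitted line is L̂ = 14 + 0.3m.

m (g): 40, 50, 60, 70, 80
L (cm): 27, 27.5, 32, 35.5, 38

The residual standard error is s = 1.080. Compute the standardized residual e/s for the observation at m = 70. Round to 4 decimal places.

0.4630

L̂ = 14 + 0.3·70 = 35
e = 35.5 − 35 = 0.5
e/s = 0.5 / 1.080 = 0.4630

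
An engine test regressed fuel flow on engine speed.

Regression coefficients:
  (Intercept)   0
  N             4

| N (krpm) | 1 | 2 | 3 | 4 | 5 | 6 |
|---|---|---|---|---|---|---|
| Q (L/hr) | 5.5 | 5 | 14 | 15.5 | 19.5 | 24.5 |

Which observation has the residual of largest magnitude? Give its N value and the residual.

N=1: ŷ = 4·1 = 4; e = 5.5 − 4 = 1.5
N=2: ŷ = 4·2 = 8; e = 5 − 8 = -3
N=3: ŷ = 4·3 = 12; e = 14 − 12 = 2
N=4: ŷ = 4·4 = 16; e = 15.5 − 16 = -0.5
N=5: ŷ = 4·5 = 20; e = 19.5 − 20 = -0.5
N=6: ŷ = 4·6 = 24; e = 24.5 − 24 = 0.5
Largest |e| is 3 at N = 2, residual -3.

N = 2, e = -3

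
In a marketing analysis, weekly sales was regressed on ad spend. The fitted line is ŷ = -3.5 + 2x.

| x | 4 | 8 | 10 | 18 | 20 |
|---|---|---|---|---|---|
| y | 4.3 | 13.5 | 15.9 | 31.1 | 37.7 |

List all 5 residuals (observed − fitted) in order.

-0.2, 1, -0.6, -1.4, 1.2

x=4: ŷ = -3.5 + 2·4 = 4.5; e = 4.3 − 4.5 = -0.2
x=8: ŷ = -3.5 + 2·8 = 12.5; e = 13.5 − 12.5 = 1
x=10: ŷ = -3.5 + 2·10 = 16.5; e = 15.9 − 16.5 = -0.6
x=18: ŷ = -3.5 + 2·18 = 32.5; e = 31.1 − 32.5 = -1.4
x=20: ŷ = -3.5 + 2·20 = 36.5; e = 37.7 − 36.5 = 1.2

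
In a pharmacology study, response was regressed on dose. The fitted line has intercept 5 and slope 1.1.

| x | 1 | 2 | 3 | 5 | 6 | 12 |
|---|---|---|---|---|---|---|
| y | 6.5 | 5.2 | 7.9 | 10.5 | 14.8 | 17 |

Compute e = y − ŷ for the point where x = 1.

e = 0.4

ŷ = 5 + 1.1·1 = 6.1
e = 6.5 − 6.1 = 0.4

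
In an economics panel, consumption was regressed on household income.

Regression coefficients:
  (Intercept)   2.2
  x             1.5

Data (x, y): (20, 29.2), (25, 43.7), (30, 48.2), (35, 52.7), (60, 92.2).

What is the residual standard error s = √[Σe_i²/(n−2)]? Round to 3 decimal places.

x=20: ŷ = 2.2 + 1.5·20 = 32.2; e = 29.2 − 32.2 = -3
x=25: ŷ = 2.2 + 1.5·25 = 39.7; e = 43.7 − 39.7 = 4
x=30: ŷ = 2.2 + 1.5·30 = 47.2; e = 48.2 − 47.2 = 1
x=35: ŷ = 2.2 + 1.5·35 = 54.7; e = 52.7 − 54.7 = -2
x=60: ŷ = 2.2 + 1.5·60 = 92.2; e = 92.2 − 92.2 = 0
SSE = 9 + 16 + 1 + 4 + 0 = 30
s = √(30/3) = √10 ≈ 3.162

s = 3.162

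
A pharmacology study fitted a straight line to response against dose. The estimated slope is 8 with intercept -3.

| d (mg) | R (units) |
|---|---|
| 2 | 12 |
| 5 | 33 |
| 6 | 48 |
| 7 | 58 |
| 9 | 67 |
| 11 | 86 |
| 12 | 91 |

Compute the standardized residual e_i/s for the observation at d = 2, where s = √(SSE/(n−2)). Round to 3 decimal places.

-0.289

d=2: ŷ = -3 + 8·2 = 13; e = 12 − 13 = -1
d=5: ŷ = -3 + 8·5 = 37; e = 33 − 37 = -4
d=6: ŷ = -3 + 8·6 = 45; e = 48 − 45 = 3
d=7: ŷ = -3 + 8·7 = 53; e = 58 − 53 = 5
d=9: ŷ = -3 + 8·9 = 69; e = 67 − 69 = -2
d=11: ŷ = -3 + 8·11 = 85; e = 86 − 85 = 1
d=12: ŷ = -3 + 8·12 = 93; e = 91 − 93 = -2
SSE = 1 + 16 + 9 + 25 + 4 + 1 + 4 = 60
s = √(60/5) = 3.4641
e/s = -1 / 3.4641 = -0.289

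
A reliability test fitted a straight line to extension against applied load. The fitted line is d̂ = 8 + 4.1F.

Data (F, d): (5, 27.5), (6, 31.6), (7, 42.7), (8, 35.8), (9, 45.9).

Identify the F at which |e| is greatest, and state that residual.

F=5: d̂ = 8 + 4.1·5 = 28.5; e = 27.5 − 28.5 = -1
F=6: d̂ = 8 + 4.1·6 = 32.6; e = 31.6 − 32.6 = -1
F=7: d̂ = 8 + 4.1·7 = 36.7; e = 42.7 − 36.7 = 6
F=8: d̂ = 8 + 4.1·8 = 40.8; e = 35.8 − 40.8 = -5
F=9: d̂ = 8 + 4.1·9 = 44.9; e = 45.9 − 44.9 = 1
Largest |e| is 6 at F = 7, residual 6.

F = 7, e = 6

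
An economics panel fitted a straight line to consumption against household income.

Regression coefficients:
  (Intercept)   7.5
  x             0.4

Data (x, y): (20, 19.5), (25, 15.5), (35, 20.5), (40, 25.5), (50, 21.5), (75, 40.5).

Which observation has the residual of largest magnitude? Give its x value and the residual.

x=20: ŷ = 7.5 + 0.4·20 = 15.5; r = 19.5 − 15.5 = 4
x=25: ŷ = 7.5 + 0.4·25 = 17.5; r = 15.5 − 17.5 = -2
x=35: ŷ = 7.5 + 0.4·35 = 21.5; r = 20.5 − 21.5 = -1
x=40: ŷ = 7.5 + 0.4·40 = 23.5; r = 25.5 − 23.5 = 2
x=50: ŷ = 7.5 + 0.4·50 = 27.5; r = 21.5 − 27.5 = -6
x=75: ŷ = 7.5 + 0.4·75 = 37.5; r = 40.5 − 37.5 = 3
Largest |r| is 6 at x = 50, residual -6.

x = 50, r = -6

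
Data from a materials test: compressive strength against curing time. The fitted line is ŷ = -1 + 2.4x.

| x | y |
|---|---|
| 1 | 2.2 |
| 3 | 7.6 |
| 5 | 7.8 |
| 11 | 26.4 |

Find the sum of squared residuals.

SSE = 13.84

x=1: ŷ = -1 + 2.4·1 = 1.4; e = 2.2 − 1.4 = 0.8
x=3: ŷ = -1 + 2.4·3 = 6.2; e = 7.6 − 6.2 = 1.4
x=5: ŷ = -1 + 2.4·5 = 11; e = 7.8 − 11 = -3.2
x=11: ŷ = -1 + 2.4·11 = 25.4; e = 26.4 − 25.4 = 1
SSE = 0.64 + 1.96 + 10.24 + 1 = 13.84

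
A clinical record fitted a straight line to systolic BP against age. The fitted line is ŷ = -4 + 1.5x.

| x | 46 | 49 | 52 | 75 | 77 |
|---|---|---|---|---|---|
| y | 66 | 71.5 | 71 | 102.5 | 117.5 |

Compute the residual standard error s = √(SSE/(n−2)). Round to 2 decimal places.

x=46: ŷ = -4 + 1.5·46 = 65; r = 66 − 65 = 1
x=49: ŷ = -4 + 1.5·49 = 69.5; r = 71.5 − 69.5 = 2
x=52: ŷ = -4 + 1.5·52 = 74; r = 71 − 74 = -3
x=75: ŷ = -4 + 1.5·75 = 108.5; r = 102.5 − 108.5 = -6
x=77: ŷ = -4 + 1.5·77 = 111.5; r = 117.5 − 111.5 = 6
SSE = 1 + 4 + 9 + 36 + 36 = 86
s = √(86/3) = √28.6667 ≈ 5.35

s = 5.35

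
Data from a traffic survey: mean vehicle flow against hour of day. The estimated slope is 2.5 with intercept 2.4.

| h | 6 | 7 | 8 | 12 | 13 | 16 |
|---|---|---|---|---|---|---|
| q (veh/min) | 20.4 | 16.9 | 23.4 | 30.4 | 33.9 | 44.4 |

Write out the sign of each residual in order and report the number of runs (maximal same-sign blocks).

5 runs

h=6: ŷ = 2.4 + 2.5·6 = 17.4; r = 20.4 − 17.4 = 3
h=7: ŷ = 2.4 + 2.5·7 = 19.9; r = 16.9 − 19.9 = -3
h=8: ŷ = 2.4 + 2.5·8 = 22.4; r = 23.4 − 22.4 = 1
h=12: ŷ = 2.4 + 2.5·12 = 32.4; r = 30.4 − 32.4 = -2
h=13: ŷ = 2.4 + 2.5·13 = 34.9; r = 33.9 − 34.9 = -1
h=16: ŷ = 2.4 + 2.5·16 = 42.4; r = 44.4 − 42.4 = 2
Signs: + − + − − +
Runs: +×1, −×1, +×1, −×2, +×1 → 5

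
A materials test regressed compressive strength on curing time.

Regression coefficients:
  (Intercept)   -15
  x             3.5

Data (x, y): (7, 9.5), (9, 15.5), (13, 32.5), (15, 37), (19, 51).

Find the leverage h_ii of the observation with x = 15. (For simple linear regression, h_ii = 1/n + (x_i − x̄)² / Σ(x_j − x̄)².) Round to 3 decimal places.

x̄ = (7 + 9 + 13 + 15 + 19)/5 = 12.6
Σ(x − x̄)² = 31.36 + 12.96 + 0.16 + 5.76 + 40.96 = 91.2
h = 1/5 + (2.4)²/91.2 = 0.2 + 0.0631579 = 0.263

h = 0.263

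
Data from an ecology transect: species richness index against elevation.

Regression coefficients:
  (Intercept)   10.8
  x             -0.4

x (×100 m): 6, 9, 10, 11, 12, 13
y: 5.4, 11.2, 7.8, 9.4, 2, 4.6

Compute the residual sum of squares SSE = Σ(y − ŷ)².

x=6: ŷ = 10.8 − 0.4·6 = 8.4; r = 5.4 − 8.4 = -3
x=9: ŷ = 10.8 − 0.4·9 = 7.2; r = 11.2 − 7.2 = 4
x=10: ŷ = 10.8 − 0.4·10 = 6.8; r = 7.8 − 6.8 = 1
x=11: ŷ = 10.8 − 0.4·11 = 6.4; r = 9.4 − 6.4 = 3
x=12: ŷ = 10.8 − 0.4·12 = 6; r = 2 − 6 = -4
x=13: ŷ = 10.8 − 0.4·13 = 5.6; r = 4.6 − 5.6 = -1
SSE = 9 + 16 + 1 + 9 + 16 + 1 = 52

SSE = 52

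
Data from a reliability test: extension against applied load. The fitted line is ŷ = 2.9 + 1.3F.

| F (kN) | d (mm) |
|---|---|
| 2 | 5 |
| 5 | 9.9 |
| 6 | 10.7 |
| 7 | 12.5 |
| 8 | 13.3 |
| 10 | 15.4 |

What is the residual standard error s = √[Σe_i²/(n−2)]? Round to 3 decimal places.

s = 0.500

F=2: ŷ = 2.9 + 1.3·2 = 5.5; e = 5 − 5.5 = -0.5
F=5: ŷ = 2.9 + 1.3·5 = 9.4; e = 9.9 − 9.4 = 0.5
F=6: ŷ = 2.9 + 1.3·6 = 10.7; e = 10.7 − 10.7 = 0
F=7: ŷ = 2.9 + 1.3·7 = 12; e = 12.5 − 12 = 0.5
F=8: ŷ = 2.9 + 1.3·8 = 13.3; e = 13.3 − 13.3 = 0
F=10: ŷ = 2.9 + 1.3·10 = 15.9; e = 15.4 − 15.9 = -0.5
SSE = 0.25 + 0.25 + 0 + 0.25 + 0 + 0.25 = 1
s = √(1/4) = √0.25 ≈ 0.500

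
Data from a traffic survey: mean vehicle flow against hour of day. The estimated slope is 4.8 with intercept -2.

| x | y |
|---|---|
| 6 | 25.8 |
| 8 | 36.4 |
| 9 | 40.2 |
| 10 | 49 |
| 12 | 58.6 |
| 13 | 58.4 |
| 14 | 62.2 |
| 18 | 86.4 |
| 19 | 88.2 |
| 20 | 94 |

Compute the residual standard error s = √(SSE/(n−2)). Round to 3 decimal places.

x=6: ŷ = -2 + 4.8·6 = 26.8; r = 25.8 − 26.8 = -1
x=8: ŷ = -2 + 4.8·8 = 36.4; r = 36.4 − 36.4 = 0
x=9: ŷ = -2 + 4.8·9 = 41.2; r = 40.2 − 41.2 = -1
x=10: ŷ = -2 + 4.8·10 = 46; r = 49 − 46 = 3
x=12: ŷ = -2 + 4.8·12 = 55.6; r = 58.6 − 55.6 = 3
x=13: ŷ = -2 + 4.8·13 = 60.4; r = 58.4 − 60.4 = -2
x=14: ŷ = -2 + 4.8·14 = 65.2; r = 62.2 − 65.2 = -3
x=18: ŷ = -2 + 4.8·18 = 84.4; r = 86.4 − 84.4 = 2
x=19: ŷ = -2 + 4.8·19 = 89.2; r = 88.2 − 89.2 = -1
x=20: ŷ = -2 + 4.8·20 = 94; r = 94 − 94 = 0
SSE = 1 + 0 + 1 + 9 + 9 + 4 + 9 + 4 + 1 + 0 = 38
s = √(38/8) = √4.75 ≈ 2.179

s = 2.179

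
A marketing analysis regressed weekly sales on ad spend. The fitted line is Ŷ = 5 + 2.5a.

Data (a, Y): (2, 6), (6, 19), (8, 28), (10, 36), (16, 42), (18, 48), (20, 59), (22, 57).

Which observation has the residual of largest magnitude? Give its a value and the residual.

a=2: Ŷ = 5 + 2.5·2 = 10; r = 6 − 10 = -4
a=6: Ŷ = 5 + 2.5·6 = 20; r = 19 − 20 = -1
a=8: Ŷ = 5 + 2.5·8 = 25; r = 28 − 25 = 3
a=10: Ŷ = 5 + 2.5·10 = 30; r = 36 − 30 = 6
a=16: Ŷ = 5 + 2.5·16 = 45; r = 42 − 45 = -3
a=18: Ŷ = 5 + 2.5·18 = 50; r = 48 − 50 = -2
a=20: Ŷ = 5 + 2.5·20 = 55; r = 59 − 55 = 4
a=22: Ŷ = 5 + 2.5·22 = 60; r = 57 − 60 = -3
Largest |r| is 6 at a = 10, residual 6.

a = 10, r = 6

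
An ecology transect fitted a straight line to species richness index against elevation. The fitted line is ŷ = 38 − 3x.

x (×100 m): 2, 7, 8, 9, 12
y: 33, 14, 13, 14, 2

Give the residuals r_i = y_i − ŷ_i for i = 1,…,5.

1, -3, -1, 3, 0

x=2: ŷ = 38 − 3·2 = 32; r = 33 − 32 = 1
x=7: ŷ = 38 − 3·7 = 17; r = 14 − 17 = -3
x=8: ŷ = 38 − 3·8 = 14; r = 13 − 14 = -1
x=9: ŷ = 38 − 3·9 = 11; r = 14 − 11 = 3
x=12: ŷ = 38 − 3·12 = 2; r = 2 − 2 = 0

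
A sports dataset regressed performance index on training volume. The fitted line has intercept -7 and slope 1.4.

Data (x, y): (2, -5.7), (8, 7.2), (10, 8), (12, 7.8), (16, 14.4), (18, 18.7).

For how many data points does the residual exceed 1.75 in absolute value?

x=2: ŷ = -7 + 1.4·2 = -4.2; e = -5.7 − (-4.2) = -1.5
x=8: ŷ = -7 + 1.4·8 = 4.2; e = 7.2 − 4.2 = 3
x=10: ŷ = -7 + 1.4·10 = 7; e = 8 − 7 = 1
x=12: ŷ = -7 + 1.4·12 = 9.8; e = 7.8 − 9.8 = -2
x=16: ŷ = -7 + 1.4·16 = 15.4; e = 14.4 − 15.4 = -1
x=18: ŷ = -7 + 1.4·18 = 18.2; e = 18.7 − 18.2 = 0.5
|e| > 1.75: x=8 (|e|=3), x=12 (|e|=2) → 2

2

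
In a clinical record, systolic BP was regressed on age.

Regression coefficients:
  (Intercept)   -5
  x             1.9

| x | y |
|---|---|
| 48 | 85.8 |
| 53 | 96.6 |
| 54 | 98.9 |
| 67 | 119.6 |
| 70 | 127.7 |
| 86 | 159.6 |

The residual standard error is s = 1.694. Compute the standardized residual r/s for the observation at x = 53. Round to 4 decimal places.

0.5313

ŷ = -5 + 1.9·53 = 95.7
r = 96.6 − 95.7 = 0.9
r/s = 0.9 / 1.694 = 0.5313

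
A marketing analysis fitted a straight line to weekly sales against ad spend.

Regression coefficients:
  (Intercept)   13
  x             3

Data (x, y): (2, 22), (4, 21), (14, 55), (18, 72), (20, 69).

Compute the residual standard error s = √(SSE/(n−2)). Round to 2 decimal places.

x=2: ŷ = 13 + 3·2 = 19; e = 22 − 19 = 3
x=4: ŷ = 13 + 3·4 = 25; e = 21 − 25 = -4
x=14: ŷ = 13 + 3·14 = 55; e = 55 − 55 = 0
x=18: ŷ = 13 + 3·18 = 67; e = 72 − 67 = 5
x=20: ŷ = 13 + 3·20 = 73; e = 69 − 73 = -4
SSE = 9 + 16 + 0 + 25 + 16 = 66
s = √(66/3) = √22 ≈ 4.69

s = 4.69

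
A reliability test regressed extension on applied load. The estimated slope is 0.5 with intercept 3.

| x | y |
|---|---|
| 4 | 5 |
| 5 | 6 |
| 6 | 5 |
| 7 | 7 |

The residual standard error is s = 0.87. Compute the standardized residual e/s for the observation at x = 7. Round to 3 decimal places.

0.575

ŷ = 3 + 0.5·7 = 6.5
e = 7 − 6.5 = 0.5
e/s = 0.5 / 0.87 = 0.575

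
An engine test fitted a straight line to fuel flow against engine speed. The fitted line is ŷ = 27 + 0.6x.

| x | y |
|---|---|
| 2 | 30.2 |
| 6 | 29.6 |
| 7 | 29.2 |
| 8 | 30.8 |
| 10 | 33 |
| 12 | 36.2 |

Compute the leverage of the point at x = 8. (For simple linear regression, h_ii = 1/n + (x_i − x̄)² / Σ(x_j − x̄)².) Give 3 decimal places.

h = 0.171

x̄ = (2 + 6 + 7 + 8 + 10 + 12)/6 = 7.5
Σ(x − x̄)² = 30.25 + 2.25 + 0.25 + 0.25 + 6.25 + 20.25 = 59.5
h = 1/6 + (0.5)²/59.5 = 0.166667 + 0.00420168 = 0.171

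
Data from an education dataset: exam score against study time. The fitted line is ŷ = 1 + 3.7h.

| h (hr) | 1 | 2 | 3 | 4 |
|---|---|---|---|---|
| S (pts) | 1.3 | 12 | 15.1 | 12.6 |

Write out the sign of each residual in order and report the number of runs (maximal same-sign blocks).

h=1: ŷ = 1 + 3.7·1 = 4.7; r = 1.3 − 4.7 = -3.4
h=2: ŷ = 1 + 3.7·2 = 8.4; r = 12 − 8.4 = 3.6
h=3: ŷ = 1 + 3.7·3 = 12.1; r = 15.1 − 12.1 = 3
h=4: ŷ = 1 + 3.7·4 = 15.8; r = 12.6 − 15.8 = -3.2
Signs: − + + −
Runs: −×1, +×2, −×1 → 3

3 runs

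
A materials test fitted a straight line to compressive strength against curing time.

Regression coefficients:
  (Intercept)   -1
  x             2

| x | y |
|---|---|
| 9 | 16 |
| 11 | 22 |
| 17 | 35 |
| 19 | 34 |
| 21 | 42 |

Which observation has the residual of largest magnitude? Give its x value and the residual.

x = 19, e = -3

x=9: ŷ = -1 + 2·9 = 17; e = 16 − 17 = -1
x=11: ŷ = -1 + 2·11 = 21; e = 22 − 21 = 1
x=17: ŷ = -1 + 2·17 = 33; e = 35 − 33 = 2
x=19: ŷ = -1 + 2·19 = 37; e = 34 − 37 = -3
x=21: ŷ = -1 + 2·21 = 41; e = 42 − 41 = 1
Largest |e| is 3 at x = 19, residual -3.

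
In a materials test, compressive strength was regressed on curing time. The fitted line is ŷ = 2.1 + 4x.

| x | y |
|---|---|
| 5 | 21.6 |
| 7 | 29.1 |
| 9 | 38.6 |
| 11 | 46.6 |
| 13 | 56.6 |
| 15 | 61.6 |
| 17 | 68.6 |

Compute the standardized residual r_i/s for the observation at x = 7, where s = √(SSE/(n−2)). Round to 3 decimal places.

-0.690

x=5: ŷ = 2.1 + 4·5 = 22.1; r = 21.6 − 22.1 = -0.5
x=7: ŷ = 2.1 + 4·7 = 30.1; r = 29.1 − 30.1 = -1
x=9: ŷ = 2.1 + 4·9 = 38.1; r = 38.6 − 38.1 = 0.5
x=11: ŷ = 2.1 + 4·11 = 46.1; r = 46.6 − 46.1 = 0.5
x=13: ŷ = 2.1 + 4·13 = 54.1; r = 56.6 − 54.1 = 2.5
x=15: ŷ = 2.1 + 4·15 = 62.1; r = 61.6 − 62.1 = -0.5
x=17: ŷ = 2.1 + 4·17 = 70.1; r = 68.6 − 70.1 = -1.5
SSE = 0.25 + 1 + 0.25 + 0.25 + 6.25 + 0.25 + 2.25 = 10.5
s = √(10.5/5) = 1.44914
r/s = -1 / 1.44914 = -0.690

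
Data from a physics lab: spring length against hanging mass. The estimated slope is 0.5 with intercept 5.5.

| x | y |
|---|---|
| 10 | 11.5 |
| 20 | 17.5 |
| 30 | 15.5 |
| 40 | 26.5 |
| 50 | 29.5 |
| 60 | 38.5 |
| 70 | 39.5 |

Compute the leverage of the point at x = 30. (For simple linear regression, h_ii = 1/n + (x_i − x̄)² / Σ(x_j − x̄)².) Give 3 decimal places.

h = 0.179

x̄ = (10 + 20 + 30 + 40 + 50 + 60 + 70)/7 = 40
Σ(x − x̄)² = 900 + 400 + 100 + 0 + 100 + 400 + 900 = 2800
h = 1/7 + (-10)²/2800 = 0.142857 + 0.0357143 = 0.179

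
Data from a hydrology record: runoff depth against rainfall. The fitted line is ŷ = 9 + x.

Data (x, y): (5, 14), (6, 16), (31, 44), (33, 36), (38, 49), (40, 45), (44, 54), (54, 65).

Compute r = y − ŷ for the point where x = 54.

r = 2

ŷ = 9 + 54 = 63
r = 65 − 63 = 2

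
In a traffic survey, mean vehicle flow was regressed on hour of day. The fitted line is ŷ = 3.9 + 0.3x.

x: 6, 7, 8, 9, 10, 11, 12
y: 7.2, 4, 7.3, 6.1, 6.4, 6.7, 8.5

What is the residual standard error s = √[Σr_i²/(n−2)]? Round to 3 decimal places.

s = 1.342

x=6: ŷ = 3.9 + 0.3·6 = 5.7; r = 7.2 − 5.7 = 1.5
x=7: ŷ = 3.9 + 0.3·7 = 6; r = 4 − 6 = -2
x=8: ŷ = 3.9 + 0.3·8 = 6.3; r = 7.3 − 6.3 = 1
x=9: ŷ = 3.9 + 0.3·9 = 6.6; r = 6.1 − 6.6 = -0.5
x=10: ŷ = 3.9 + 0.3·10 = 6.9; r = 6.4 − 6.9 = -0.5
x=11: ŷ = 3.9 + 0.3·11 = 7.2; r = 6.7 − 7.2 = -0.5
x=12: ŷ = 3.9 + 0.3·12 = 7.5; r = 8.5 − 7.5 = 1
SSE = 2.25 + 4 + 1 + 0.25 + 0.25 + 0.25 + 1 = 9
s = √(9/5) = √1.8 ≈ 1.342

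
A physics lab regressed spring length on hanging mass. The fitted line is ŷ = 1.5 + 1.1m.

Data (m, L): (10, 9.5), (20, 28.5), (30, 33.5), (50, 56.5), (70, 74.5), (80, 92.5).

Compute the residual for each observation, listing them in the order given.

-3, 5, -1, 0, -4, 3

m=10: ŷ = 1.5 + 1.1·10 = 12.5; r = 9.5 − 12.5 = -3
m=20: ŷ = 1.5 + 1.1·20 = 23.5; r = 28.5 − 23.5 = 5
m=30: ŷ = 1.5 + 1.1·30 = 34.5; r = 33.5 − 34.5 = -1
m=50: ŷ = 1.5 + 1.1·50 = 56.5; r = 56.5 − 56.5 = 0
m=70: ŷ = 1.5 + 1.1·70 = 78.5; r = 74.5 − 78.5 = -4
m=80: ŷ = 1.5 + 1.1·80 = 89.5; r = 92.5 − 89.5 = 3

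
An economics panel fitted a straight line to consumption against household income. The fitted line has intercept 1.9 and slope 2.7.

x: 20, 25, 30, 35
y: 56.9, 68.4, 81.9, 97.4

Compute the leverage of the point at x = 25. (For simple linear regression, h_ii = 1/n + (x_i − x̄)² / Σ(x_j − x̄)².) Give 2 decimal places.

h = 0.30

x̄ = (20 + 25 + 30 + 35)/4 = 27.5
Σ(x − x̄)² = 56.25 + 6.25 + 6.25 + 56.25 = 125
h = 1/4 + (-2.5)²/125 = 0.25 + 0.05 = 0.30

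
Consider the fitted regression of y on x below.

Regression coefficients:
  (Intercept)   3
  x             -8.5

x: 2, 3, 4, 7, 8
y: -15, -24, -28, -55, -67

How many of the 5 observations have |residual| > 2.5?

1

x=2: ŷ = 3 − 8.5·2 = -14; e = -15 − (-14) = -1
x=3: ŷ = 3 − 8.5·3 = -22.5; e = -24 − (-22.5) = -1.5
x=4: ŷ = 3 − 8.5·4 = -31; e = -28 − (-31) = 3
x=7: ŷ = 3 − 8.5·7 = -56.5; e = -55 − (-56.5) = 1.5
x=8: ŷ = 3 − 8.5·8 = -65; e = -67 − (-65) = -2
|e| > 2.5: x=4 (|e|=3) → 1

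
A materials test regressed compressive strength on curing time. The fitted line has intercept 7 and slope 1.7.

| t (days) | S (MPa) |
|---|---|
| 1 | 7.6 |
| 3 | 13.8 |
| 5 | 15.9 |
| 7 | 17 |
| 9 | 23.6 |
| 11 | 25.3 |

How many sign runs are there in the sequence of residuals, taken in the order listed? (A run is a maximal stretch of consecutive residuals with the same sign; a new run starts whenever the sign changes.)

5 runs

t=1: ŷ = 7 + 1.7·1 = 8.7; e = 7.6 − 8.7 = -1.1
t=3: ŷ = 7 + 1.7·3 = 12.1; e = 13.8 − 12.1 = 1.7
t=5: ŷ = 7 + 1.7·5 = 15.5; e = 15.9 − 15.5 = 0.4
t=7: ŷ = 7 + 1.7·7 = 18.9; e = 17 − 18.9 = -1.9
t=9: ŷ = 7 + 1.7·9 = 22.3; e = 23.6 − 22.3 = 1.3
t=11: ŷ = 7 + 1.7·11 = 25.7; e = 25.3 − 25.7 = -0.4
Signs: − + + − + −
Runs: −×1, +×2, −×1, +×1, −×1 → 5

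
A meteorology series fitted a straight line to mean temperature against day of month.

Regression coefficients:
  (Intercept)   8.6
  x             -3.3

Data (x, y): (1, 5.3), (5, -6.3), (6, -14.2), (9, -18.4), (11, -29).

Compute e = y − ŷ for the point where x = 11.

ŷ = 8.6 − 3.3·11 = -27.7
e = -29 − (-27.7) = -1.3

e = -1.3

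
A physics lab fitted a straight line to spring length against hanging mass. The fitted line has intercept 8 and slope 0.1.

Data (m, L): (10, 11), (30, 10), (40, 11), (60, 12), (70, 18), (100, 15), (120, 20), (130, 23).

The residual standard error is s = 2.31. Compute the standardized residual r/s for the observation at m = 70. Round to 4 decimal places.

1.2987

L̂ = 8 + 0.1·70 = 15
r = 18 − 15 = 3
r/s = 3 / 2.31 = 1.2987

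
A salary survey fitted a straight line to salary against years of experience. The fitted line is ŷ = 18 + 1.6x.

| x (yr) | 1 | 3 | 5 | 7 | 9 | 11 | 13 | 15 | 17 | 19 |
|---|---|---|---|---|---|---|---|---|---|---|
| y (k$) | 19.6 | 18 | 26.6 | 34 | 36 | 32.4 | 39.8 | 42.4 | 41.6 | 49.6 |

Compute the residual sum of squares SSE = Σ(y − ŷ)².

SSE = 85.2

x=1: ŷ = 18 + 1.6·1 = 19.6; r = 19.6 − 19.6 = 0
x=3: ŷ = 18 + 1.6·3 = 22.8; r = 18 − 22.8 = -4.8
x=5: ŷ = 18 + 1.6·5 = 26; r = 26.6 − 26 = 0.6
x=7: ŷ = 18 + 1.6·7 = 29.2; r = 34 − 29.2 = 4.8
x=9: ŷ = 18 + 1.6·9 = 32.4; r = 36 − 32.4 = 3.6
x=11: ŷ = 18 + 1.6·11 = 35.6; r = 32.4 − 35.6 = -3.2
x=13: ŷ = 18 + 1.6·13 = 38.8; r = 39.8 − 38.8 = 1
x=15: ŷ = 18 + 1.6·15 = 42; r = 42.4 − 42 = 0.4
x=17: ŷ = 18 + 1.6·17 = 45.2; r = 41.6 − 45.2 = -3.6
x=19: ŷ = 18 + 1.6·19 = 48.4; r = 49.6 − 48.4 = 1.2
SSE = 0 + 23.04 + 0.36 + 23.04 + 12.96 + 10.24 + 1 + 0.16 + 12.96 + 1.44 = 85.2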